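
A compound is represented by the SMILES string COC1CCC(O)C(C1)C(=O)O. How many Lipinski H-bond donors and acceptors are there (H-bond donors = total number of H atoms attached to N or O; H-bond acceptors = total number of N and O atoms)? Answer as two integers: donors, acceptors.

2, 4

Donors: find every N or O and count the H atoms it carries.
  atom 2 (O): bond orders sum to 2 → 0 H
  atom 7 (O): bond orders sum to 1 → 1 H
  atom 11 (O): bond orders sum to 2 → 0 H
  atom 12 (O): bond orders sum to 1 → 1 H
Lipinski HBD = 2.
Acceptors: N atoms = 0, O atoms = 4 → HBA = 4.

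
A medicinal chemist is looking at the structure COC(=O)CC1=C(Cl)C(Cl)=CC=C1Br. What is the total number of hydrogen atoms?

7

Walk through each heavy atom and fill implicit hydrogens from standard valence (C 4, N 3, O 2, S 2, halogen 1):
  atom 1: C, bond orders sum to 1 (valence 4) → 3 H
  atom 2: O, bond orders sum to 2 (valence 2) → 0 H
  atom 3: C, bond orders sum to 4 (valence 4) → 0 H
  atom 4: O, bond orders sum to 2 (valence 2) → 0 H
  atom 5: C, bond orders sum to 2 (valence 4) → 2 H
  atom 6: C, bond orders sum to 4 (valence 4) → 0 H
  atom 7: C, bond orders sum to 4 (valence 4) → 0 H
  atom 8: Cl (halogen, monovalent) → 0 H
  atom 9: C, bond orders sum to 4 (valence 4) → 0 H
  atom 10: Cl (halogen, monovalent) → 0 H
  atom 11: C, bond orders sum to 3 (valence 4) → 1 H
  atom 12: C, bond orders sum to 3 (valence 4) → 1 H
  atom 13: C, bond orders sum to 4 (valence 4) → 0 H
  atom 14: Br (halogen, monovalent) → 0 H
Total hydrogens: 7.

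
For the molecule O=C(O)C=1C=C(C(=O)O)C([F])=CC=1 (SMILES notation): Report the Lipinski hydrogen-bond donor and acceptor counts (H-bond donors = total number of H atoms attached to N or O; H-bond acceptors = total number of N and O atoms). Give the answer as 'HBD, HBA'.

Donors: find every N or O and count the H atoms it carries.
  atom 1 (O): bond orders sum to 2 → 0 H
  atom 3 (O): bond orders sum to 1 → 1 H
  atom 8 (O): bond orders sum to 2 → 0 H
  atom 9 (O): bond orders sum to 1 → 1 H
Lipinski HBD = 2.
Acceptors: N atoms = 0, O atoms = 4 → HBA = 4.

2, 4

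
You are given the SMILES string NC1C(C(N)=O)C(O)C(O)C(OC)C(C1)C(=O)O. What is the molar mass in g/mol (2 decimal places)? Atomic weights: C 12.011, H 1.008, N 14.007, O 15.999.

262.26 g/mol

First, the molecular formula is C10H18N2O6 (counting implicit H from valence).
  C: 10 × 12.011 = 120.110
  H: 18 × 1.008 = 18.144
  N: 2 × 14.007 = 28.014
  O: 6 × 15.999 = 95.994
Sum: 10×12.011 + 18×1.008 + 2×14.007 + 6×15.999 = 262.262 → 262.26 g/mol.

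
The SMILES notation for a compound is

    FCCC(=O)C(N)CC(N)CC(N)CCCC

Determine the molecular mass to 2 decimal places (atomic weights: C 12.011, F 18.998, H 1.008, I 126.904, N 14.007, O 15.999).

First, the molecular formula is C12H26FN3O (counting implicit H from valence).
  C: 12 × 12.011 = 144.132
  F: 1 × 18.998 = 18.998
  H: 26 × 1.008 = 26.208
  N: 3 × 14.007 = 42.021
  O: 1 × 15.999 = 15.999
Sum: 12×12.011 + 1×18.998 + 26×1.008 + 3×14.007 + 1×15.999 = 247.358 → 247.36 g/mol.

247.36 g/mol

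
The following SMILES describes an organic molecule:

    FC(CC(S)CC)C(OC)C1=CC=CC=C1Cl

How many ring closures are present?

1

In SMILES, each pair of matching ring-closure digits denotes one ring-closing bond; the number of such bonds equals the number of independent rings.
Ring-closure bonds here: 1.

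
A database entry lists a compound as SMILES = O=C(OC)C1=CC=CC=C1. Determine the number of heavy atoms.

Every atom symbol written in the SMILES (organic subset) is one heavy atom; implicit H are not written.
Heavy atoms by element → C:8, O:2.
Total: 10.

10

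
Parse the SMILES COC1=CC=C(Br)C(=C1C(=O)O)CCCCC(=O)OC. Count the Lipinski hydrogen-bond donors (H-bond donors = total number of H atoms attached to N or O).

1

Donors: find every N or O and count the H atoms it carries.
  atom 2 (O): bond orders sum to 2 → 0 H
  atom 11 (O): bond orders sum to 2 → 0 H
  atom 12 (O): bond orders sum to 1 → 1 H
  atom 18 (O): bond orders sum to 2 → 0 H
  atom 19 (O): bond orders sum to 2 → 0 H
Lipinski HBD = 1.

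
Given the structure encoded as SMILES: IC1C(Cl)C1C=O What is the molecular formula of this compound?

C4H4ClIO

Walk through each heavy atom and fill implicit hydrogens from standard valence (C 4, N 3, O 2, S 2, halogen 1):
  atom 1: I (halogen, monovalent) → 0 H
  atom 2: C, bond orders sum to 3 (valence 4) → 1 H
  atom 3: C, bond orders sum to 3 (valence 4) → 1 H
  atom 4: Cl (halogen, monovalent) → 0 H
  atom 5: C, bond orders sum to 3 (valence 4) → 1 H
  atom 6: C, bond orders sum to 3 (valence 4) → 1 H
  atom 7: O, bond orders sum to 2 (valence 2) → 0 H
Totals → C:4, H:4, Cl:1, I:1, O:1.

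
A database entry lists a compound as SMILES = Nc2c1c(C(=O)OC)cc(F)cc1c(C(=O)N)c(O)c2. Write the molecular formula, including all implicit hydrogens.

Walk through each heavy atom and fill implicit hydrogens from standard valence (C 4, N 3, O 2, S 2, halogen 1); for lowercase aromatic atoms, an aromatic c carries 1 H when it has two neighbours and 0 H with three, and aromatic n carries 0 H:
  atom 1: N, bond orders sum to 1 (valence 3) → 2 H
  atom 2: aromatic c, 3 neighbours → 0 H
  atom 3: aromatic c, 3 neighbours → 0 H
  atom 4: aromatic c, 3 neighbours → 0 H
  atom 5: C, bond orders sum to 4 (valence 4) → 0 H
  atom 6: O, bond orders sum to 2 (valence 2) → 0 H
  atom 7: O, bond orders sum to 2 (valence 2) → 0 H
  atom 8: C, bond orders sum to 1 (valence 4) → 3 H
  atom 9: aromatic c, 2 neighbours → 1 H
  atom 10: aromatic c, 3 neighbours → 0 H
  atom 11: F (halogen, monovalent) → 0 H
  atom 12: aromatic c, 2 neighbours → 1 H
  atom 13: aromatic c, 3 neighbours → 0 H
  atom 14: aromatic c, 3 neighbours → 0 H
  atom 15: C, bond orders sum to 4 (valence 4) → 0 H
  atom 16: O, bond orders sum to 2 (valence 2) → 0 H
  atom 17: N, bond orders sum to 1 (valence 3) → 2 H
  atom 18: aromatic c, 3 neighbours → 0 H
  atom 19: O, bond orders sum to 1 (valence 2) → 1 H
  atom 20: aromatic c, 2 neighbours → 1 H
Totals → C:13, H:11, F:1, N:2, O:4.

C13H11FN2O4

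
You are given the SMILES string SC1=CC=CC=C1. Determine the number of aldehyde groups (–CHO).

Scan the SMILES for the aldehyde motif — none present.
Groups that are present: 1 thiol.

0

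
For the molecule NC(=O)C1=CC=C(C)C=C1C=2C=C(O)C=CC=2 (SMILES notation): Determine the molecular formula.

Walk through each heavy atom and fill implicit hydrogens from standard valence (C 4, N 3, O 2, S 2, halogen 1):
  atom 1: N, bond orders sum to 1 (valence 3) → 2 H
  atom 2: C, bond orders sum to 4 (valence 4) → 0 H
  atom 3: O, bond orders sum to 2 (valence 2) → 0 H
  atom 4: C, bond orders sum to 4 (valence 4) → 0 H
  atom 5: C, bond orders sum to 3 (valence 4) → 1 H
  atom 6: C, bond orders sum to 3 (valence 4) → 1 H
  atom 7: C, bond orders sum to 4 (valence 4) → 0 H
  atom 8: C, bond orders sum to 1 (valence 4) → 3 H
  atom 9: C, bond orders sum to 3 (valence 4) → 1 H
  atom 10: C, bond orders sum to 4 (valence 4) → 0 H
  atom 11: C, bond orders sum to 4 (valence 4) → 0 H
  atom 12: C, bond orders sum to 3 (valence 4) → 1 H
  atom 13: C, bond orders sum to 4 (valence 4) → 0 H
  atom 14: O, bond orders sum to 1 (valence 2) → 1 H
  atom 15: C, bond orders sum to 3 (valence 4) → 1 H
  atom 16: C, bond orders sum to 3 (valence 4) → 1 H
  atom 17: C, bond orders sum to 3 (valence 4) → 1 H
Totals → C:14, H:13, N:1, O:2.

C14H13NO2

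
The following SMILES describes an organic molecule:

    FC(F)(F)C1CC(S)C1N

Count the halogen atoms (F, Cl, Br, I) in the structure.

3

Halogen atoms appear at heavy-atom positions 1, 3, 4 (3×F).
Other groups present: 1 primary amine, 1 thiol.
Halogen count: 3.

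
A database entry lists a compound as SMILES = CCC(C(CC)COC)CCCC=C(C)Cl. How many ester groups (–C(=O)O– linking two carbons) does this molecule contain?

Scan the SMILES for the ester motif — none present.
Groups that are present: 1 alkene, 1 ether.

0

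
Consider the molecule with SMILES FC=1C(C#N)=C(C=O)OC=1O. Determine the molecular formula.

C6H2FNO3

Walk through each heavy atom and fill implicit hydrogens from standard valence (C 4, N 3, O 2, S 2, halogen 1):
  atom 1: F (halogen, monovalent) → 0 H
  atom 2: C, bond orders sum to 4 (valence 4) → 0 H
  atom 3: C, bond orders sum to 4 (valence 4) → 0 H
  atom 4: C, bond orders sum to 4 (valence 4) → 0 H
  atom 5: N, bond orders sum to 3 (valence 3) → 0 H
  atom 6: C, bond orders sum to 4 (valence 4) → 0 H
  atom 7: C, bond orders sum to 3 (valence 4) → 1 H
  atom 8: O, bond orders sum to 2 (valence 2) → 0 H
  atom 9: O, bond orders sum to 2 (valence 2) → 0 H
  atom 10: C, bond orders sum to 4 (valence 4) → 0 H
  atom 11: O, bond orders sum to 1 (valence 2) → 1 H
Totals → C:6, H:2, F:1, N:1, O:3.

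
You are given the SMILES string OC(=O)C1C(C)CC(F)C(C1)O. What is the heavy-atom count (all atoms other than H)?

12

Every atom symbol written in the SMILES (organic subset) is one heavy atom; implicit H are not written.
Heavy atoms by element → C:8, F:1, O:3.
Total: 12.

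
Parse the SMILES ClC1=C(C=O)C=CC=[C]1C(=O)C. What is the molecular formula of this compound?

C9H7ClO2

Walk through each heavy atom and fill implicit hydrogens from standard valence (C 4, N 3, O 2, S 2, halogen 1):
  atom 1: Cl (halogen, monovalent) → 0 H
  atom 2: C, bond orders sum to 4 (valence 4) → 0 H
  atom 3: C, bond orders sum to 4 (valence 4) → 0 H
  atom 4: C, bond orders sum to 3 (valence 4) → 1 H
  atom 5: O, bond orders sum to 2 (valence 2) → 0 H
  atom 6: C, bond orders sum to 3 (valence 4) → 1 H
  atom 7: C, bond orders sum to 3 (valence 4) → 1 H
  atom 8: C, bond orders sum to 3 (valence 4) → 1 H
  atom 9: C with explicit H count 0
  atom 10: C, bond orders sum to 4 (valence 4) → 0 H
  atom 11: O, bond orders sum to 2 (valence 2) → 0 H
  atom 12: C, bond orders sum to 1 (valence 4) → 3 H
Totals → C:9, H:7, Cl:1, O:2.
In Hill order: C9H7ClO2.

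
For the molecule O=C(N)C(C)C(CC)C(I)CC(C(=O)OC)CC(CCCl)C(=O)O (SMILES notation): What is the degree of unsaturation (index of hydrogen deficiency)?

3

Molecular formula: C16H27ClINO5.
DoU = (2C + 2 + N − H − X) / 2, where X is the halogen count and O/S are ignored.
    = (2·16 + 2 + 1 − 27 − 2) / 2 = 6 / 2 = 3.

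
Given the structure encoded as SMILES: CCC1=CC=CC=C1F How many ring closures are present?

1

In SMILES, each pair of matching ring-closure digits denotes one ring-closing bond; the number of such bonds equals the number of independent rings.
Ring-closure bonds here: 1.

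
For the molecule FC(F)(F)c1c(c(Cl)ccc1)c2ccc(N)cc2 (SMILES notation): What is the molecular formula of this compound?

C13H9ClF3N

Walk through each heavy atom and fill implicit hydrogens from standard valence (C 4, N 3, O 2, S 2, halogen 1); for lowercase aromatic atoms, an aromatic c carries 1 H when it has two neighbours and 0 H with three, and aromatic n carries 0 H:
  atom 1: F (halogen, monovalent) → 0 H
  atom 2: C, bond orders sum to 4 (valence 4) → 0 H
  atom 3: F (halogen, monovalent) → 0 H
  atom 4: F (halogen, monovalent) → 0 H
  atom 5: aromatic c, 3 neighbours → 0 H
  atom 6: aromatic c, 3 neighbours → 0 H
  atom 7: aromatic c, 3 neighbours → 0 H
  atom 8: Cl (halogen, monovalent) → 0 H
  atom 9: aromatic c, 2 neighbours → 1 H
  atom 10: aromatic c, 2 neighbours → 1 H
  atom 11: aromatic c, 2 neighbours → 1 H
  atom 12: aromatic c, 3 neighbours → 0 H
  atom 13: aromatic c, 2 neighbours → 1 H
  atom 14: aromatic c, 2 neighbours → 1 H
  atom 15: aromatic c, 3 neighbours → 0 H
  atom 16: N, bond orders sum to 1 (valence 3) → 2 H
  atom 17: aromatic c, 2 neighbours → 1 H
  atom 18: aromatic c, 2 neighbours → 1 H
Totals → C:13, H:9, Cl:1, F:3, N:1.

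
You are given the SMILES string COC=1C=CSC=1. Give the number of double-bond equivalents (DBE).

3

Degree of unsaturation = (number of rings) + (number of π bonds).
Ring closures in the SMILES: 1.
π bonds: 2 double bonds (each 1 DoU) → 2 DoU from unsaturation.
Total DoU = 1 + 2 = 3.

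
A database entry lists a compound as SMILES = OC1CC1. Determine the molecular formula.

C3H6O

Walk through each heavy atom and fill implicit hydrogens from standard valence (C 4, N 3, O 2, S 2, halogen 1):
  atom 1: O, bond orders sum to 1 (valence 2) → 1 H
  atom 2: C, bond orders sum to 3 (valence 4) → 1 H
  atom 3: C, bond orders sum to 2 (valence 4) → 2 H
  atom 4: C, bond orders sum to 2 (valence 4) → 2 H
Totals → C:3, H:6, O:1.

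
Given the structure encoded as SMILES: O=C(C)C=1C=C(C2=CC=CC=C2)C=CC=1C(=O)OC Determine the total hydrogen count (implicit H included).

Walk through each heavy atom and fill implicit hydrogens from standard valence (C 4, N 3, O 2, S 2, halogen 1):
  atom 1: O, bond orders sum to 2 (valence 2) → 0 H
  atom 2: C, bond orders sum to 4 (valence 4) → 0 H
  atom 3: C, bond orders sum to 1 (valence 4) → 3 H
  atom 4: C, bond orders sum to 4 (valence 4) → 0 H
  atom 5: C, bond orders sum to 3 (valence 4) → 1 H
  atom 6: C, bond orders sum to 4 (valence 4) → 0 H
  atom 7: C, bond orders sum to 4 (valence 4) → 0 H
  atom 8: C, bond orders sum to 3 (valence 4) → 1 H
  atom 9: C, bond orders sum to 3 (valence 4) → 1 H
  atom 10: C, bond orders sum to 3 (valence 4) → 1 H
  atom 11: C, bond orders sum to 3 (valence 4) → 1 H
  atom 12: C, bond orders sum to 3 (valence 4) → 1 H
  atom 13: C, bond orders sum to 3 (valence 4) → 1 H
  atom 14: C, bond orders sum to 3 (valence 4) → 1 H
  atom 15: C, bond orders sum to 4 (valence 4) → 0 H
  atom 16: C, bond orders sum to 4 (valence 4) → 0 H
  atom 17: O, bond orders sum to 2 (valence 2) → 0 H
  atom 18: O, bond orders sum to 2 (valence 2) → 0 H
  atom 19: C, bond orders sum to 1 (valence 4) → 3 H
Total hydrogens: 14.

14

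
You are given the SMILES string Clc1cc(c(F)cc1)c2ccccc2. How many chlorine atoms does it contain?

1

Scan the SMILES for Cl atoms (remember two-letter symbols like Cl and Br are single atoms).
Chlorine count: 1.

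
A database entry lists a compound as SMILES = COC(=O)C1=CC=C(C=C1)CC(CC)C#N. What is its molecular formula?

Walk through each heavy atom and fill implicit hydrogens from standard valence (C 4, N 3, O 2, S 2, halogen 1):
  atom 1: C, bond orders sum to 1 (valence 4) → 3 H
  atom 2: O, bond orders sum to 2 (valence 2) → 0 H
  atom 3: C, bond orders sum to 4 (valence 4) → 0 H
  atom 4: O, bond orders sum to 2 (valence 2) → 0 H
  atom 5: C, bond orders sum to 4 (valence 4) → 0 H
  atom 6: C, bond orders sum to 3 (valence 4) → 1 H
  atom 7: C, bond orders sum to 3 (valence 4) → 1 H
  atom 8: C, bond orders sum to 4 (valence 4) → 0 H
  atom 9: C, bond orders sum to 3 (valence 4) → 1 H
  atom 10: C, bond orders sum to 3 (valence 4) → 1 H
  atom 11: C, bond orders sum to 2 (valence 4) → 2 H
  atom 12: C, bond orders sum to 3 (valence 4) → 1 H
  atom 13: C, bond orders sum to 2 (valence 4) → 2 H
  atom 14: C, bond orders sum to 1 (valence 4) → 3 H
  atom 15: C, bond orders sum to 4 (valence 4) → 0 H
  atom 16: N, bond orders sum to 3 (valence 3) → 0 H
Totals → C:13, H:15, N:1, O:2.

C13H15NO2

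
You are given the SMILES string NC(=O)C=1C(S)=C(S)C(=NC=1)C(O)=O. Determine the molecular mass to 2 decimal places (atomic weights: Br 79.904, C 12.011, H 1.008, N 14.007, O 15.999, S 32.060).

230.26 g/mol

First, the molecular formula is C7H6N2O3S2 (counting implicit H from valence).
  C: 7 × 12.011 = 84.077
  H: 6 × 1.008 = 6.048
  N: 2 × 14.007 = 28.014
  O: 3 × 15.999 = 47.997
  S: 2 × 32.060 = 64.120
Sum: 7×12.011 + 6×1.008 + 2×14.007 + 3×15.999 + 2×32.060 = 230.256 → 230.26 g/mol.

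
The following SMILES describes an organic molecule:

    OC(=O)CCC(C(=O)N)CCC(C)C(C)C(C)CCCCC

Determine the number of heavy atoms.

22

Every atom symbol written in the SMILES (organic subset) is one heavy atom; implicit H are not written.
Heavy atoms by element → C:18, N:1, O:3.
Total: 22.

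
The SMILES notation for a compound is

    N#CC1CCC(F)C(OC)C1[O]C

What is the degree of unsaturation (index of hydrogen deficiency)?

Molecular formula: C9H14FNO2.
DoU = (2C + 2 + N − H − X) / 2, where X is the halogen count and O/S are ignored.
    = (2·9 + 2 + 1 − 14 − 1) / 2 = 6 / 2 = 3.

3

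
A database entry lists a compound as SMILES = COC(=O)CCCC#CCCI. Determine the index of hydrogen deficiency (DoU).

Degree of unsaturation = (number of rings) + (number of π bonds).
Ring closures in the SMILES: 0.
π bonds: 1 double bond (each 1 DoU), 1 triple bond (each 2 DoU) → 3 DoU from unsaturation.
Total DoU = 0 + 3 = 3.

3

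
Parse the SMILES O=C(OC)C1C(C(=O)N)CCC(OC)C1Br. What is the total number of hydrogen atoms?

16

Walk through each heavy atom and fill implicit hydrogens from standard valence (C 4, N 3, O 2, S 2, halogen 1):
  atom 1: O, bond orders sum to 2 (valence 2) → 0 H
  atom 2: C, bond orders sum to 4 (valence 4) → 0 H
  atom 3: O, bond orders sum to 2 (valence 2) → 0 H
  atom 4: C, bond orders sum to 1 (valence 4) → 3 H
  atom 5: C, bond orders sum to 3 (valence 4) → 1 H
  atom 6: C, bond orders sum to 3 (valence 4) → 1 H
  atom 7: C, bond orders sum to 4 (valence 4) → 0 H
  atom 8: O, bond orders sum to 2 (valence 2) → 0 H
  atom 9: N, bond orders sum to 1 (valence 3) → 2 H
  atom 10: C, bond orders sum to 2 (valence 4) → 2 H
  atom 11: C, bond orders sum to 2 (valence 4) → 2 H
  atom 12: C, bond orders sum to 3 (valence 4) → 1 H
  atom 13: O, bond orders sum to 2 (valence 2) → 0 H
  atom 14: C, bond orders sum to 1 (valence 4) → 3 H
  atom 15: C, bond orders sum to 3 (valence 4) → 1 H
  atom 16: Br (halogen, monovalent) → 0 H
Total hydrogens: 16.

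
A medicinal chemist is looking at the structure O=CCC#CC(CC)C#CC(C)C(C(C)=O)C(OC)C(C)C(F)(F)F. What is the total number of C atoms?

19

Count every carbon token in the SMILES (each C, including those in ring-closure positions and inside branches).
Carbon count: 19.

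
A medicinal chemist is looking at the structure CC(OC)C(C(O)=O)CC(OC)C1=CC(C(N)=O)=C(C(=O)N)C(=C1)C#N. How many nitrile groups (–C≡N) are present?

The nitrile motif appears at heavy-atom position 25 in the SMILES.
Other groups present: 2 amide, 1 carboxylic acid, 2 ether.
Nitrile count: 1.

1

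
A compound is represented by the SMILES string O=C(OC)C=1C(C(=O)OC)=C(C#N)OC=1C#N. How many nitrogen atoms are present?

2

Scan the SMILES for N atoms (remember two-letter symbols like Cl and Br are single atoms).
Nitrogen count: 2.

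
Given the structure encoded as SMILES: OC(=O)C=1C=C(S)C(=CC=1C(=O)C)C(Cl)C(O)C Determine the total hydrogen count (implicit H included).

Walk through each heavy atom and fill implicit hydrogens from standard valence (C 4, N 3, O 2, S 2, halogen 1):
  atom 1: O, bond orders sum to 1 (valence 2) → 1 H
  atom 2: C, bond orders sum to 4 (valence 4) → 0 H
  atom 3: O, bond orders sum to 2 (valence 2) → 0 H
  atom 4: C, bond orders sum to 4 (valence 4) → 0 H
  atom 5: C, bond orders sum to 3 (valence 4) → 1 H
  atom 6: C, bond orders sum to 4 (valence 4) → 0 H
  atom 7: S, bond orders sum to 1 (valence 2) → 1 H
  atom 8: C, bond orders sum to 4 (valence 4) → 0 H
  atom 9: C, bond orders sum to 3 (valence 4) → 1 H
  atom 10: C, bond orders sum to 4 (valence 4) → 0 H
  atom 11: C, bond orders sum to 4 (valence 4) → 0 H
  atom 12: O, bond orders sum to 2 (valence 2) → 0 H
  atom 13: C, bond orders sum to 1 (valence 4) → 3 H
  atom 14: C, bond orders sum to 3 (valence 4) → 1 H
  atom 15: Cl (halogen, monovalent) → 0 H
  atom 16: C, bond orders sum to 3 (valence 4) → 1 H
  atom 17: O, bond orders sum to 1 (valence 2) → 1 H
  atom 18: C, bond orders sum to 1 (valence 4) → 3 H
Total hydrogens: 13.

13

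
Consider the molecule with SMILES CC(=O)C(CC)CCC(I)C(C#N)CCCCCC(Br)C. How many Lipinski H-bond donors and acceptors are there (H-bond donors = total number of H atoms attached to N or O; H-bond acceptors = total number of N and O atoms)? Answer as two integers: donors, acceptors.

0, 2

Donors: find every N or O and count the H atoms it carries.
  atom 3 (O): bond orders sum to 2 → 0 H
  atom 13 (N): bond orders sum to 3 → 0 H
Lipinski HBD = 0.
Acceptors: N atoms = 1, O atoms = 1 → HBA = 2.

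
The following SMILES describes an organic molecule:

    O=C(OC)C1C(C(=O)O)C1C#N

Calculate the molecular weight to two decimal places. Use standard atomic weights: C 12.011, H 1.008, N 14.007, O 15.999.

169.14 g/mol

First, the molecular formula is C7H7NO4 (counting implicit H from valence).
  C: 7 × 12.011 = 84.077
  H: 7 × 1.008 = 7.056
  N: 1 × 14.007 = 14.007
  O: 4 × 15.999 = 63.996
Sum: 7×12.011 + 7×1.008 + 1×14.007 + 4×15.999 = 169.136 → 169.14 g/mol.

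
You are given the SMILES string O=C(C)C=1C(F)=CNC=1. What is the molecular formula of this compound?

Walk through each heavy atom and fill implicit hydrogens from standard valence (C 4, N 3, O 2, S 2, halogen 1):
  atom 1: O, bond orders sum to 2 (valence 2) → 0 H
  atom 2: C, bond orders sum to 4 (valence 4) → 0 H
  atom 3: C, bond orders sum to 1 (valence 4) → 3 H
  atom 4: C, bond orders sum to 4 (valence 4) → 0 H
  atom 5: C, bond orders sum to 4 (valence 4) → 0 H
  atom 6: F (halogen, monovalent) → 0 H
  atom 7: C, bond orders sum to 3 (valence 4) → 1 H
  atom 8: N, bond orders sum to 2 (valence 3) → 1 H
  atom 9: C, bond orders sum to 3 (valence 4) → 1 H
Totals → C:6, H:6, F:1, N:1, O:1.

C6H6FNO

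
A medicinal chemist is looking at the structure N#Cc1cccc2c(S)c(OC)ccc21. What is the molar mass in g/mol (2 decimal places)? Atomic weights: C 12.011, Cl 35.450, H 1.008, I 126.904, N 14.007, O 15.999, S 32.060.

215.27 g/mol

First, the molecular formula is C12H9NOS (counting implicit H from valence).
  C: 12 × 12.011 = 144.132
  H: 9 × 1.008 = 9.072
  N: 1 × 14.007 = 14.007
  O: 1 × 15.999 = 15.999
  S: 1 × 32.060 = 32.060
Sum: 12×12.011 + 9×1.008 + 1×14.007 + 1×15.999 + 1×32.060 = 215.270 → 215.27 g/mol.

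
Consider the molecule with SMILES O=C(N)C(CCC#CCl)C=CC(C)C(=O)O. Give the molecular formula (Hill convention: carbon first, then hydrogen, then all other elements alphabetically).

C11H14ClNO3

Walk through each heavy atom and fill implicit hydrogens from standard valence (C 4, N 3, O 2, S 2, halogen 1):
  atom 1: O, bond orders sum to 2 (valence 2) → 0 H
  atom 2: C, bond orders sum to 4 (valence 4) → 0 H
  atom 3: N, bond orders sum to 1 (valence 3) → 2 H
  atom 4: C, bond orders sum to 3 (valence 4) → 1 H
  atom 5: C, bond orders sum to 2 (valence 4) → 2 H
  atom 6: C, bond orders sum to 2 (valence 4) → 2 H
  atom 7: C, bond orders sum to 4 (valence 4) → 0 H
  atom 8: C, bond orders sum to 4 (valence 4) → 0 H
  atom 9: Cl (halogen, monovalent) → 0 H
  atom 10: C, bond orders sum to 3 (valence 4) → 1 H
  atom 11: C, bond orders sum to 3 (valence 4) → 1 H
  atom 12: C, bond orders sum to 3 (valence 4) → 1 H
  atom 13: C, bond orders sum to 1 (valence 4) → 3 H
  atom 14: C, bond orders sum to 4 (valence 4) → 0 H
  atom 15: O, bond orders sum to 2 (valence 2) → 0 H
  atom 16: O, bond orders sum to 1 (valence 2) → 1 H
Totals → C:11, H:14, Cl:1, N:1, O:3.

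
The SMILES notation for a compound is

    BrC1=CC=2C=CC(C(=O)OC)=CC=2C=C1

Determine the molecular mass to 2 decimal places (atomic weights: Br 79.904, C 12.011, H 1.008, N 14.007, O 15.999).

First, the molecular formula is C12H9BrO2 (counting implicit H from valence).
  Br: 1 × 79.904 = 79.904
  C: 12 × 12.011 = 144.132
  H: 9 × 1.008 = 9.072
  O: 2 × 15.999 = 31.998
Sum: 1×79.904 + 12×12.011 + 9×1.008 + 2×15.999 = 265.106 → 265.11 g/mol.

265.11 g/mol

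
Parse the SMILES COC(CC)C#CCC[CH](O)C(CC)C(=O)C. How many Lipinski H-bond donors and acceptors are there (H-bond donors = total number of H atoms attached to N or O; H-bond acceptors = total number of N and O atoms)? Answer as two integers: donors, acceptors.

Donors: find every N or O and count the H atoms it carries.
  atom 2 (O): bond orders sum to 2 → 0 H
  atom 11 (O): bond orders sum to 1 → 1 H
  atom 16 (O): bond orders sum to 2 → 0 H
Lipinski HBD = 1.
Acceptors: N atoms = 0, O atoms = 3 → HBA = 3.

1, 3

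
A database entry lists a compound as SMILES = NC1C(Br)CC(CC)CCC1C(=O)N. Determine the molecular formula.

C10H19BrN2O

Walk through each heavy atom and fill implicit hydrogens from standard valence (C 4, N 3, O 2, S 2, halogen 1):
  atom 1: N, bond orders sum to 1 (valence 3) → 2 H
  atom 2: C, bond orders sum to 3 (valence 4) → 1 H
  atom 3: C, bond orders sum to 3 (valence 4) → 1 H
  atom 4: Br (halogen, monovalent) → 0 H
  atom 5: C, bond orders sum to 2 (valence 4) → 2 H
  atom 6: C, bond orders sum to 3 (valence 4) → 1 H
  atom 7: C, bond orders sum to 2 (valence 4) → 2 H
  atom 8: C, bond orders sum to 1 (valence 4) → 3 H
  atom 9: C, bond orders sum to 2 (valence 4) → 2 H
  atom 10: C, bond orders sum to 2 (valence 4) → 2 H
  atom 11: C, bond orders sum to 3 (valence 4) → 1 H
  atom 12: C, bond orders sum to 4 (valence 4) → 0 H
  atom 13: O, bond orders sum to 2 (valence 2) → 0 H
  atom 14: N, bond orders sum to 1 (valence 3) → 2 H
Totals → C:10, H:19, Br:1, N:2, O:1.
In Hill order: C10H19BrN2O.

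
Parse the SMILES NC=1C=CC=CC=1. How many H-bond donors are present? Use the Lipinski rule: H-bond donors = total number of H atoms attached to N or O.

Donors: find every N or O and count the H atoms it carries.
  atom 1 (N): bond orders sum to 1 → 2 H
Lipinski HBD = 2.

2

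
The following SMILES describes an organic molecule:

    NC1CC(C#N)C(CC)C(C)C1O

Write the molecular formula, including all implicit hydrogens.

C10H18N2O

Walk through each heavy atom and fill implicit hydrogens from standard valence (C 4, N 3, O 2, S 2, halogen 1):
  atom 1: N, bond orders sum to 1 (valence 3) → 2 H
  atom 2: C, bond orders sum to 3 (valence 4) → 1 H
  atom 3: C, bond orders sum to 2 (valence 4) → 2 H
  atom 4: C, bond orders sum to 3 (valence 4) → 1 H
  atom 5: C, bond orders sum to 4 (valence 4) → 0 H
  atom 6: N, bond orders sum to 3 (valence 3) → 0 H
  atom 7: C, bond orders sum to 3 (valence 4) → 1 H
  atom 8: C, bond orders sum to 2 (valence 4) → 2 H
  atom 9: C, bond orders sum to 1 (valence 4) → 3 H
  atom 10: C, bond orders sum to 3 (valence 4) → 1 H
  atom 11: C, bond orders sum to 1 (valence 4) → 3 H
  atom 12: C, bond orders sum to 3 (valence 4) → 1 H
  atom 13: O, bond orders sum to 1 (valence 2) → 1 H
Totals → C:10, H:18, N:2, O:1.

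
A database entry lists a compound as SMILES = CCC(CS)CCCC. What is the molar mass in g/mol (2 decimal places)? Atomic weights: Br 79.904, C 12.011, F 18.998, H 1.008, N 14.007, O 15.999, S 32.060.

146.29 g/mol

First, the molecular formula is C8H18S (counting implicit H from valence).
  C: 8 × 12.011 = 96.088
  H: 18 × 1.008 = 18.144
  S: 1 × 32.060 = 32.060
Sum: 8×12.011 + 18×1.008 + 1×32.060 = 146.292 → 146.29 g/mol.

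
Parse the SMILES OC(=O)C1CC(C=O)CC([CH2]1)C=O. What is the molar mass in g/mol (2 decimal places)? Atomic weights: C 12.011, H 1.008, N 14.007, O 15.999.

184.19 g/mol

First, the molecular formula is C9H12O4 (counting implicit H from valence).
  C: 9 × 12.011 = 108.099
  H: 12 × 1.008 = 12.096
  O: 4 × 15.999 = 63.996
Sum: 9×12.011 + 12×1.008 + 4×15.999 = 184.191 → 184.19 g/mol.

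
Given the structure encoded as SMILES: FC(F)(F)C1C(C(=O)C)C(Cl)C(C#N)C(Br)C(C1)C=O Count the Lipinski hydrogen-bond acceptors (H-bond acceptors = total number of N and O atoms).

3

N atoms: 1; O atoms: 2.
Lipinski HBA = 1 + 2 = 3.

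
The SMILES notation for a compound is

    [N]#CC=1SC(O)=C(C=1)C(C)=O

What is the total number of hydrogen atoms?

5

Walk through each heavy atom and fill implicit hydrogens from standard valence (C 4, N 3, O 2, S 2, halogen 1):
  atom 1: N with explicit H count 0
  atom 2: C, bond orders sum to 4 (valence 4) → 0 H
  atom 3: C, bond orders sum to 4 (valence 4) → 0 H
  atom 4: S, bond orders sum to 2 (valence 2) → 0 H
  atom 5: C, bond orders sum to 4 (valence 4) → 0 H
  atom 6: O, bond orders sum to 1 (valence 2) → 1 H
  atom 7: C, bond orders sum to 4 (valence 4) → 0 H
  atom 8: C, bond orders sum to 3 (valence 4) → 1 H
  atom 9: C, bond orders sum to 4 (valence 4) → 0 H
  atom 10: C, bond orders sum to 1 (valence 4) → 3 H
  atom 11: O, bond orders sum to 2 (valence 2) → 0 H
Total hydrogens: 5.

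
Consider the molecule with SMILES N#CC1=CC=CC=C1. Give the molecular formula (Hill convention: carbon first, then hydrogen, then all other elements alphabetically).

C7H5N

Walk through each heavy atom and fill implicit hydrogens from standard valence (C 4, N 3, O 2, S 2, halogen 1):
  atom 1: N, bond orders sum to 3 (valence 3) → 0 H
  atom 2: C, bond orders sum to 4 (valence 4) → 0 H
  atom 3: C, bond orders sum to 4 (valence 4) → 0 H
  atom 4: C, bond orders sum to 3 (valence 4) → 1 H
  atom 5: C, bond orders sum to 3 (valence 4) → 1 H
  atom 6: C, bond orders sum to 3 (valence 4) → 1 H
  atom 7: C, bond orders sum to 3 (valence 4) → 1 H
  atom 8: C, bond orders sum to 3 (valence 4) → 1 H
Totals → C:7, H:5, N:1.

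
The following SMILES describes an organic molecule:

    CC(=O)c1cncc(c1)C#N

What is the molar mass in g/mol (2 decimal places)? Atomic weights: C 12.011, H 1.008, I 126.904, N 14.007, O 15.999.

First, the molecular formula is C8H6N2O (counting implicit H from valence).
  C: 8 × 12.011 = 96.088
  H: 6 × 1.008 = 6.048
  N: 2 × 14.007 = 28.014
  O: 1 × 15.999 = 15.999
Sum: 8×12.011 + 6×1.008 + 2×14.007 + 1×15.999 = 146.149 → 146.15 g/mol.

146.15 g/mol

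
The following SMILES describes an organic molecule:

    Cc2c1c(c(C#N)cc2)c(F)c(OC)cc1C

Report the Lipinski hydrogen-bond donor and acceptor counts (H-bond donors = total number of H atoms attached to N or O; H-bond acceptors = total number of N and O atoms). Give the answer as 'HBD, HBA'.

Donors: find every N or O and count the H atoms it carries.
  atom 7 (N): bond orders sum to 3 → 0 H
  atom 13 (O): bond orders sum to 2 → 0 H
Lipinski HBD = 0.
Acceptors: N atoms = 1, O atoms = 1 → HBA = 2.

0, 2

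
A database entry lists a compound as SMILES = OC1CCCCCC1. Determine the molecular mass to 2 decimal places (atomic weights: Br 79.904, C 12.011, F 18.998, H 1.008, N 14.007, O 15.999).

114.19 g/mol

First, the molecular formula is C7H14O (counting implicit H from valence).
  C: 7 × 12.011 = 84.077
  H: 14 × 1.008 = 14.112
  O: 1 × 15.999 = 15.999
Sum: 7×12.011 + 14×1.008 + 1×15.999 = 114.188 → 114.19 g/mol.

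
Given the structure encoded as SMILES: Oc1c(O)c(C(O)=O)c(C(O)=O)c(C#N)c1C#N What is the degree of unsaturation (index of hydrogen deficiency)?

10

Molecular formula: C10H4N2O6.
DoU = (2C + 2 + N − H − X) / 2, where X is the halogen count and O/S are ignored.
    = (2·10 + 2 + 2 − 4 − 0) / 2 = 20 / 2 = 10.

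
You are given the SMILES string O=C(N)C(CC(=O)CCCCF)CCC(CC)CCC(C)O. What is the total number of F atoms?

1

Scan the SMILES for F atoms (remember two-letter symbols like Cl and Br are single atoms).
Fluorine count: 1.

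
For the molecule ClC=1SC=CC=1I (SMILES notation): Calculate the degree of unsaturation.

Molecular formula: C4H2ClIS.
DoU = (2C + 2 + N − H − X) / 2, where X is the halogen count and O/S are ignored.
    = (2·4 + 2 + 0 − 2 − 2) / 2 = 6 / 2 = 3.

3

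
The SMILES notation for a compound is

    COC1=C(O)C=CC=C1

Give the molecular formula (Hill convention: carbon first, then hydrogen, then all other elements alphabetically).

Walk through each heavy atom and fill implicit hydrogens from standard valence (C 4, N 3, O 2, S 2, halogen 1):
  atom 1: C, bond orders sum to 1 (valence 4) → 3 H
  atom 2: O, bond orders sum to 2 (valence 2) → 0 H
  atom 3: C, bond orders sum to 4 (valence 4) → 0 H
  atom 4: C, bond orders sum to 4 (valence 4) → 0 H
  atom 5: O, bond orders sum to 1 (valence 2) → 1 H
  atom 6: C, bond orders sum to 3 (valence 4) → 1 H
  atom 7: C, bond orders sum to 3 (valence 4) → 1 H
  atom 8: C, bond orders sum to 3 (valence 4) → 1 H
  atom 9: C, bond orders sum to 3 (valence 4) → 1 H
Totals → C:7, H:8, O:2.

C7H8O2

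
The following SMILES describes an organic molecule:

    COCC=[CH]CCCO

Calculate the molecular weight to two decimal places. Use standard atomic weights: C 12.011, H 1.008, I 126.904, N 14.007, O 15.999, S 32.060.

First, the molecular formula is C7H14O2 (counting implicit H from valence).
  C: 7 × 12.011 = 84.077
  H: 14 × 1.008 = 14.112
  O: 2 × 15.999 = 31.998
Sum: 7×12.011 + 14×1.008 + 2×15.999 = 130.187 → 130.19 g/mol.

130.19 g/mol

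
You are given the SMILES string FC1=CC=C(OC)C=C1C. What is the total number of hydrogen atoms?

Walk through each heavy atom and fill implicit hydrogens from standard valence (C 4, N 3, O 2, S 2, halogen 1):
  atom 1: F (halogen, monovalent) → 0 H
  atom 2: C, bond orders sum to 4 (valence 4) → 0 H
  atom 3: C, bond orders sum to 3 (valence 4) → 1 H
  atom 4: C, bond orders sum to 3 (valence 4) → 1 H
  atom 5: C, bond orders sum to 4 (valence 4) → 0 H
  atom 6: O, bond orders sum to 2 (valence 2) → 0 H
  atom 7: C, bond orders sum to 1 (valence 4) → 3 H
  atom 8: C, bond orders sum to 3 (valence 4) → 1 H
  atom 9: C, bond orders sum to 4 (valence 4) → 0 H
  atom 10: C, bond orders sum to 1 (valence 4) → 3 H
Total hydrogens: 9.

9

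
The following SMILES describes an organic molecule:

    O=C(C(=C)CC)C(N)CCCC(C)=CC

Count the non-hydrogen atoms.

Every atom symbol written in the SMILES (organic subset) is one heavy atom; implicit H are not written.
Heavy atoms by element → C:13, N:1, O:1.
Total: 15.

15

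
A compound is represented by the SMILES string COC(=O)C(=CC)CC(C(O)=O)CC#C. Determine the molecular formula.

C11H14O4

Walk through each heavy atom and fill implicit hydrogens from standard valence (C 4, N 3, O 2, S 2, halogen 1):
  atom 1: C, bond orders sum to 1 (valence 4) → 3 H
  atom 2: O, bond orders sum to 2 (valence 2) → 0 H
  atom 3: C, bond orders sum to 4 (valence 4) → 0 H
  atom 4: O, bond orders sum to 2 (valence 2) → 0 H
  atom 5: C, bond orders sum to 4 (valence 4) → 0 H
  atom 6: C, bond orders sum to 3 (valence 4) → 1 H
  atom 7: C, bond orders sum to 1 (valence 4) → 3 H
  atom 8: C, bond orders sum to 2 (valence 4) → 2 H
  atom 9: C, bond orders sum to 3 (valence 4) → 1 H
  atom 10: C, bond orders sum to 4 (valence 4) → 0 H
  atom 11: O, bond orders sum to 1 (valence 2) → 1 H
  atom 12: O, bond orders sum to 2 (valence 2) → 0 H
  atom 13: C, bond orders sum to 2 (valence 4) → 2 H
  atom 14: C, bond orders sum to 4 (valence 4) → 0 H
  atom 15: C, bond orders sum to 3 (valence 4) → 1 H
Totals → C:11, H:14, O:4.
In Hill order: C11H14O4.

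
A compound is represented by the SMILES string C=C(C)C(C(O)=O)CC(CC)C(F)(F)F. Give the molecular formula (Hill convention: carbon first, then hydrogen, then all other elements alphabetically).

C10H15F3O2

Walk through each heavy atom and fill implicit hydrogens from standard valence (C 4, N 3, O 2, S 2, halogen 1):
  atom 1: C, bond orders sum to 2 (valence 4) → 2 H
  atom 2: C, bond orders sum to 4 (valence 4) → 0 H
  atom 3: C, bond orders sum to 1 (valence 4) → 3 H
  atom 4: C, bond orders sum to 3 (valence 4) → 1 H
  atom 5: C, bond orders sum to 4 (valence 4) → 0 H
  atom 6: O, bond orders sum to 1 (valence 2) → 1 H
  atom 7: O, bond orders sum to 2 (valence 2) → 0 H
  atom 8: C, bond orders sum to 2 (valence 4) → 2 H
  atom 9: C, bond orders sum to 3 (valence 4) → 1 H
  atom 10: C, bond orders sum to 2 (valence 4) → 2 H
  atom 11: C, bond orders sum to 1 (valence 4) → 3 H
  atom 12: C, bond orders sum to 4 (valence 4) → 0 H
  atom 13: F (halogen, monovalent) → 0 H
  atom 14: F (halogen, monovalent) → 0 H
  atom 15: F (halogen, monovalent) → 0 H
Totals → C:10, H:15, F:3, O:2.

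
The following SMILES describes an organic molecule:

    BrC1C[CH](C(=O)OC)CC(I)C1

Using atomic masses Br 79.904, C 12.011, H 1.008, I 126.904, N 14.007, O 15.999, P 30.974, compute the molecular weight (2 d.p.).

First, the molecular formula is C8H12BrIO2 (counting implicit H from valence).
  Br: 1 × 79.904 = 79.904
  C: 8 × 12.011 = 96.088
  H: 12 × 1.008 = 12.096
  I: 1 × 126.904 = 126.904
  O: 2 × 15.999 = 31.998
Sum: 1×79.904 + 8×12.011 + 12×1.008 + 1×126.904 + 2×15.999 = 346.990 → 346.99 g/mol.

346.99 g/mol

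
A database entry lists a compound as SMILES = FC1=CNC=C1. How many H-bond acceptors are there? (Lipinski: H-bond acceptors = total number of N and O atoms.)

1

N atoms: 1; O atoms: 0.
Lipinski HBA = 1 + 0 = 1.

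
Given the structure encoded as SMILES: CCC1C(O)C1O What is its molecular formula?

C5H10O2

Walk through each heavy atom and fill implicit hydrogens from standard valence (C 4, N 3, O 2, S 2, halogen 1):
  atom 1: C, bond orders sum to 1 (valence 4) → 3 H
  atom 2: C, bond orders sum to 2 (valence 4) → 2 H
  atom 3: C, bond orders sum to 3 (valence 4) → 1 H
  atom 4: C, bond orders sum to 3 (valence 4) → 1 H
  atom 5: O, bond orders sum to 1 (valence 2) → 1 H
  atom 6: C, bond orders sum to 3 (valence 4) → 1 H
  atom 7: O, bond orders sum to 1 (valence 2) → 1 H
Totals → C:5, H:10, O:2.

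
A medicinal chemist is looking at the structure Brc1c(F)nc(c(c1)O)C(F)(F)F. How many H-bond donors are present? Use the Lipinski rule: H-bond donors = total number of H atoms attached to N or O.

1

Donors: find every N or O and count the H atoms it carries.
  atom 5 (N): bond orders sum to 3 → 0 H
  atom 9 (O): bond orders sum to 1 → 1 H
Lipinski HBD = 1.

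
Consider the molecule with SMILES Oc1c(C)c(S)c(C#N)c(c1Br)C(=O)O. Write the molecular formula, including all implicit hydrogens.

C9H6BrNO3S

Walk through each heavy atom and fill implicit hydrogens from standard valence (C 4, N 3, O 2, S 2, halogen 1); for lowercase aromatic atoms, an aromatic c carries 1 H when it has two neighbours and 0 H with three, and aromatic n carries 0 H:
  atom 1: O, bond orders sum to 1 (valence 2) → 1 H
  atom 2: aromatic c, 3 neighbours → 0 H
  atom 3: aromatic c, 3 neighbours → 0 H
  atom 4: C, bond orders sum to 1 (valence 4) → 3 H
  atom 5: aromatic c, 3 neighbours → 0 H
  atom 6: S, bond orders sum to 1 (valence 2) → 1 H
  atom 7: aromatic c, 3 neighbours → 0 H
  atom 8: C, bond orders sum to 4 (valence 4) → 0 H
  atom 9: N, bond orders sum to 3 (valence 3) → 0 H
  atom 10: aromatic c, 3 neighbours → 0 H
  atom 11: aromatic c, 3 neighbours → 0 H
  atom 12: Br (halogen, monovalent) → 0 H
  atom 13: C, bond orders sum to 4 (valence 4) → 0 H
  atom 14: O, bond orders sum to 2 (valence 2) → 0 H
  atom 15: O, bond orders sum to 1 (valence 2) → 1 H
Totals → C:9, H:6, Br:1, N:1, O:3, S:1.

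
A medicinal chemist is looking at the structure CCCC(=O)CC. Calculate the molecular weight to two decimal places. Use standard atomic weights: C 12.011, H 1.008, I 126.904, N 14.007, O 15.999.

100.16 g/mol

First, the molecular formula is C6H12O (counting implicit H from valence).
  C: 6 × 12.011 = 72.066
  H: 12 × 1.008 = 12.096
  O: 1 × 15.999 = 15.999
Sum: 6×12.011 + 12×1.008 + 1×15.999 = 100.161 → 100.16 g/mol.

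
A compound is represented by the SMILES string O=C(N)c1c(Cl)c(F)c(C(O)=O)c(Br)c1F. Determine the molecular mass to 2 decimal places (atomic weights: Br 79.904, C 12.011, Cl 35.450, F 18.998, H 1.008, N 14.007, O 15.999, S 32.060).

First, the molecular formula is C8H3BrClF2NO3 (counting implicit H from valence).
  Br: 1 × 79.904 = 79.904
  C: 8 × 12.011 = 96.088
  Cl: 1 × 35.450 = 35.450
  F: 2 × 18.998 = 37.996
  H: 3 × 1.008 = 3.024
  N: 1 × 14.007 = 14.007
  O: 3 × 15.999 = 47.997
Sum: 1×79.904 + 8×12.011 + 1×35.450 + 2×18.998 + 3×1.008 + 1×14.007 + 3×15.999 = 314.466 → 314.47 g/mol.

314.47 g/mol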